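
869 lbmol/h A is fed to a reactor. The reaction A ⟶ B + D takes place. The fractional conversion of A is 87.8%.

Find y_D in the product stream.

0.468

A reacted = 0.878 × 869 = 763 lbmol/h; ν_A = −1, so ξ = 763/1 = 763 lbmol/h.
Outlet amounts (n = n₀ + ν ξ):
  A: 869 − 1(763) = 106
  B: 0 + 1(763) = 763
  D: 0 + 1(763) = 763
Total out = 1632 lbmol/h; y_D = 763 / 1632 = 0.4675.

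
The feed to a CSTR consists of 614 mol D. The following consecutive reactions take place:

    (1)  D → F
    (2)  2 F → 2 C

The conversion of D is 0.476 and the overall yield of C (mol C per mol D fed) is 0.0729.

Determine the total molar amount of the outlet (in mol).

Conversion of D: D consumed = 1ξ₁ = 0.476 × 614 → ξ₁ = 292.3 mol.
Yield of C: 2ξ₂ / 614 = 0.0729 → ξ₂ = 22.38 mol.
Outlet amounts (n = n₀ + Σ ν·ξ):
  D: 614 − 1(292.3) = 321.7
  F: 0 + 1(292.3) − 2(22.38) = 247.5
  C: 0 + 2(22.38) = 44.76
Total out = 321.7 + 247.5 + 44.76 = 614 mol.

614 mol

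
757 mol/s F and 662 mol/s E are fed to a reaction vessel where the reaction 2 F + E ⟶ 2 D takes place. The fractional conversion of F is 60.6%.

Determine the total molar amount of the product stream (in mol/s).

1190 mol/s

F reacted = 0.606 × 757 = 458.7 mol/s; ν_F = −2, so ξ = 458.7/2 = 229.4 mol/s.
Outlet amounts (n = n₀ + ν ξ):
  F: 757 − 2(229.4) = 298.3
  E: 662 − 1(229.4) = 432.6
  D: 0 + 2(229.4) = 458.7
Total out = 298.3 + 432.6 + 458.7 = 1190 mol/s.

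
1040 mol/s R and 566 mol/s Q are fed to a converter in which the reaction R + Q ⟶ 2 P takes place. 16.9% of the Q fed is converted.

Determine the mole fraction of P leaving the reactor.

Q reacted = 0.169 × 566 = 95.65 mol/s; ν_Q = −1, so ξ = 95.65/1 = 95.65 mol/s.
Outlet amounts (n = n₀ + ν ξ):
  R: 1040 − 1(95.65) = 944.3
  Q: 566 − 1(95.65) = 470.3
  P: 0 + 2(95.65) = 191.3
Total out = 1606 mol/s; y_P = 191.3 / 1606 = 0.1191.

0.119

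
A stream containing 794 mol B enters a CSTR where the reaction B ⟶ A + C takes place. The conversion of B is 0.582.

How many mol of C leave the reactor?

B reacted = 0.582 × 794 = 462.1 mol; ν_B = −1, so ξ = 462.1/1 = 462.1 mol.
Outlet amounts (n = n₀ + ν ξ):
  B: 794 − 1(462.1) = 331.9
  A: 0 + 1(462.1) = 462.1
  C: 0 + 1(462.1) = 462.1

462 mol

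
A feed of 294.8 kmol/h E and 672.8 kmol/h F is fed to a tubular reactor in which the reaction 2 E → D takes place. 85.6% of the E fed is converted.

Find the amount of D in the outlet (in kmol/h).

E reacted = 0.856 × 294.8 = 252.3 kmol/h; ν_E = −2, so ξ = 252.3/2 = 126.2 kmol/h.
Outlet amounts (n = n₀ + ν ξ):
  E: 294.8 − 2(126.2) = 42.45
  D: 0 + 1(126.2) = 126.2
  F: 672.8 (inert)

126 kmol/h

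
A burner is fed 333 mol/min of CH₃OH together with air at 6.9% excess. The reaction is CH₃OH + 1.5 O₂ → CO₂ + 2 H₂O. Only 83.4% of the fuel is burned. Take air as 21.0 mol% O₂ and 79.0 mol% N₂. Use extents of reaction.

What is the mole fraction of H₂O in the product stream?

0.184

Stoichiometric O₂ = 1.5 × 333 = 499.5 mol/min; O₂ fed = 499.5 × 1.069 = 534 mol/min.
N₂ fed = 534 × 79/21 = 2009 mol/min.
Fuel reacted = 0.834 × 333 → ξ = 277.7 mol/min.
Outlet (n = n₀ + ν ξ):
  CH₃OH: 333 − 1(277.7) = 55.28
  O₂: 534 − 1.5(277.7) = 117.4
  N₂: 2009 (inert)
  CO₂: 0 + 1(277.7) = 277.7
  H₂O: 0 + 2(277.7) = 555.4
Total out = 3015 mol/min; y_H₂O = 555.4 / 3015 = 0.1843.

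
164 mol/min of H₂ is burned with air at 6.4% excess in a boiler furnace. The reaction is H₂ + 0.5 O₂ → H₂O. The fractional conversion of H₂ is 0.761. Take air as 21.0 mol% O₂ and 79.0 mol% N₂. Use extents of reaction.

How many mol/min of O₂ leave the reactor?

24.8 mol/min

Stoichiometric O₂ = 0.5 × 164 = 82 mol/min; O₂ fed = 82 × 1.064 = 87.25 mol/min.
N₂ fed = 87.25 × 79/21 = 328.2 mol/min.
Fuel reacted = 0.761 × 164 → ξ = 124.8 mol/min.
Outlet (n = n₀ + ν ξ):
  H₂: 164 − 1(124.8) = 39.2
  O₂: 87.25 − 0.5(124.8) = 24.85
  N₂: 328.2 (inert)
  H₂O: 0 + 1(124.8) = 124.8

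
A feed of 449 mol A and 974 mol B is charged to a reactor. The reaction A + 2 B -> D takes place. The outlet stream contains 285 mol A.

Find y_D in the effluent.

0.15

For A: n = n₀ − 1ξ → 285 = 449 − 1ξ, giving ξ = 164 mol.
Outlet amounts (n = n₀ + ν ξ):
  A: 449 − 1(164) = 285
  B: 974 − 2(164) = 646
  D: 0 + 1(164) = 164
Total out = 1095 mol; y_D = 164 / 1095 = 0.1498.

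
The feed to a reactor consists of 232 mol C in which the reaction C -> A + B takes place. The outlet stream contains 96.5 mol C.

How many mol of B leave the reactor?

For C: n = n₀ − 1ξ → 96.5 = 232 − 1ξ, giving ξ = 135.5 mol.
Outlet amounts (n = n₀ + ν ξ):
  C: 232 − 1(135.5) = 96.5
  A: 0 + 1(135.5) = 135.5
  B: 0 + 1(135.5) = 135.5

136 mol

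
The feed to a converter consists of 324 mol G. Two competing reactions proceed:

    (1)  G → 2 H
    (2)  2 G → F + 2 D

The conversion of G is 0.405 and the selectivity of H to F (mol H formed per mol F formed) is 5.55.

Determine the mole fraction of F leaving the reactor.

Conversion of G: G consumed = 0.405 × 324 = 131.2 mol = 1ξ₁ + 2ξ₂.
Selectivity: 2ξ₁ / (1ξ₂) = 5.55 → ξ₁ = 2.775 ξ₂.
Substitute: (1·2.775 + 2) ξ₂ = 131.2 → ξ₂ = 27.48 mol, ξ₁ = 76.26 mol.
Outlet amounts (n = n₀ + Σ ν·ξ):
  G: 324 − 1(76.26) − 2(27.48) = 192.8
  H: 0 + 2(76.26) = 152.5
  F: 0 + 1(27.48) = 27.48
  D: 0 + 2(27.48) = 54.96
Total out = 427.7 mol; y_F = 27.48 / 427.7 = 0.06425.

0.0642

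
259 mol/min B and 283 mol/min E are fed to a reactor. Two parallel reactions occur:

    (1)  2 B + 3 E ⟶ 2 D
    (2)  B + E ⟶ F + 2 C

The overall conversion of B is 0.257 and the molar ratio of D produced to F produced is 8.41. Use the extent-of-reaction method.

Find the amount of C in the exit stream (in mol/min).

Conversion of B: B consumed = 0.257 × 259 = 66.56 mol/min = 2ξ₁ + 1ξ₂.
Selectivity: 2ξ₁ / (1ξ₂) = 8.41 → ξ₁ = 4.205 ξ₂.
Substitute: (2·4.205 + 1) ξ₂ = 66.56 → ξ₂ = 7.074 mol/min, ξ₁ = 29.74 mol/min.
Outlet amounts (n = n₀ + Σ ν·ξ):
  B: 259 − 2(29.74) − 1(7.074) = 192.4
  E: 283 − 3(29.74) − 1(7.074) = 186.7
  D: 0 + 2(29.74) = 59.49
  F: 0 + 1(7.074) = 7.074
  C: 0 + 2(7.074) = 14.15

14.1 mol/min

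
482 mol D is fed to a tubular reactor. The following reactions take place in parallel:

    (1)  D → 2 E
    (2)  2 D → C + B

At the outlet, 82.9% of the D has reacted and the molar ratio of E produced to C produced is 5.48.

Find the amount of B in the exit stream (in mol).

84.3 mol

Conversion of D: D consumed = 0.829 × 482 = 399.6 mol = 1ξ₁ + 2ξ₂.
Selectivity: 2ξ₁ / (1ξ₂) = 5.48 → ξ₁ = 2.74 ξ₂.
Substitute: (1·2.74 + 2) ξ₂ = 399.6 → ξ₂ = 84.3 mol, ξ₁ = 231 mol.
Outlet amounts (n = n₀ + Σ ν·ξ):
  D: 482 − 1(231) − 2(84.3) = 82.42
  E: 0 + 2(231) = 462
  C: 0 + 1(84.3) = 84.3
  B: 0 + 1(84.3) = 84.3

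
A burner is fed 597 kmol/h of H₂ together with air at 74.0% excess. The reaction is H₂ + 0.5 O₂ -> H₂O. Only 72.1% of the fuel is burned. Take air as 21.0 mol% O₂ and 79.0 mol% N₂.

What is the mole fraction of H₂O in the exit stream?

0.151

Stoichiometric O₂ = 0.5 × 597 = 298.5 kmol/h; O₂ fed = 298.5 × 1.740 = 519.4 kmol/h.
N₂ fed = 519.4 × 79/21 = 1954 kmol/h.
Fuel reacted = 0.721 × 597 → ξ = 430.4 kmol/h.
Outlet (n = n₀ + ν ξ):
  H₂: 597 − 1(430.4) = 166.6
  O₂: 519.4 − 0.5(430.4) = 304.2
  N₂: 1954 (inert)
  H₂O: 0 + 1(430.4) = 430.4
Total out = 2855 kmol/h; y_H₂O = 430.4 / 2855 = 0.1508.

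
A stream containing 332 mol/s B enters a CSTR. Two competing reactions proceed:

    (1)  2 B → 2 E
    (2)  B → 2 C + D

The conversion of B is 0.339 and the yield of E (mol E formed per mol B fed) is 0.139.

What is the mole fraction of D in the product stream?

0.143

Yield of E: 2ξ₁ / 332 = 0.139 → ξ₁ = 23.07 mol/s.
Conversion of B: 2ξ₁ + 1ξ₂ = 0.339 × 332 = 112.5 → ξ₂ = 66.4 mol/s.
Outlet amounts (n = n₀ + Σ ν·ξ):
  B: 332 − 2(23.07) − 1(66.4) = 219.5
  E: 0 + 2(23.07) = 46.15
  C: 0 + 2(66.4) = 132.8
  D: 0 + 1(66.4) = 66.4
Total out = 464.8 mol/s; y_D = 66.4 / 464.8 = 0.1429.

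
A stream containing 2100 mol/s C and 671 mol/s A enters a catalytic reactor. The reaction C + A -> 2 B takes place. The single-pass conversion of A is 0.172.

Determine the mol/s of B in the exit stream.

231 mol/s

A reacted = 0.172 × 671 = 115.4 mol/s; ν_A = −1, so ξ = 115.4/1 = 115.4 mol/s.
Outlet amounts (n = n₀ + ν ξ):
  C: 2100 − 1(115.4) = 1985
  A: 671 − 1(115.4) = 555.6
  B: 0 + 2(115.4) = 230.8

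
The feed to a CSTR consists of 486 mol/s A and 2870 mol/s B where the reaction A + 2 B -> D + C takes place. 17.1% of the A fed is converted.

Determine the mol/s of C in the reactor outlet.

83.1 mol/s

A reacted = 0.171 × 486 = 83.11 mol/s; ν_A = −1, so ξ = 83.11/1 = 83.11 mol/s.
Outlet amounts (n = n₀ + ν ξ):
  A: 486 − 1(83.11) = 402.9
  B: 2870 − 2(83.11) = 2704
  D: 0 + 1(83.11) = 83.11
  C: 0 + 1(83.11) = 83.11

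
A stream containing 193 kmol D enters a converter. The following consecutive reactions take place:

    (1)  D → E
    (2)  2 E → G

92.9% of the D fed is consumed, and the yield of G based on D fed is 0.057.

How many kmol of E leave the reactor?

157 kmol

Conversion of D: D consumed = 1ξ₁ = 0.929 × 193 → ξ₁ = 179.3 kmol.
Yield of G: 1ξ₂ / 193 = 0.057 → ξ₂ = 11 kmol.
Outlet amounts (n = n₀ + Σ ν·ξ):
  D: 193 − 1(179.3) = 13.7
  E: 0 + 1(179.3) − 2(11) = 157.3
  G: 0 + 1(11) = 11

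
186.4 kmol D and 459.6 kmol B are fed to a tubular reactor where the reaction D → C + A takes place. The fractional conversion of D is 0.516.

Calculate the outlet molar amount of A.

D reacted = 0.516 × 186.4 = 96.18 kmol; ν_D = −1, so ξ = 96.18/1 = 96.18 kmol.
Outlet amounts (n = n₀ + ν ξ):
  D: 186.4 − 1(96.18) = 90.22
  C: 0 + 1(96.18) = 96.18
  A: 0 + 1(96.18) = 96.18
  B: 459.6 (inert)

96.2 kmol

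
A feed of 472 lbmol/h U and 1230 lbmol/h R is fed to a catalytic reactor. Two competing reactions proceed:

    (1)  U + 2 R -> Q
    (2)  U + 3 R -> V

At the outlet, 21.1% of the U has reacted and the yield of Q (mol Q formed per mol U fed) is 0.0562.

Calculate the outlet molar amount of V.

73.1 lbmol/h

Yield of Q: 1ξ₁ / 472 = 0.0562 → ξ₁ = 26.53 lbmol/h.
Conversion of U: 1ξ₁ + 1ξ₂ = 0.211 × 472 = 99.59 → ξ₂ = 73.07 lbmol/h.
Outlet amounts (n = n₀ + Σ ν·ξ):
  U: 472 − 1(26.53) − 1(73.07) = 372.4
  R: 1230 − 2(26.53) − 3(73.07) = 957.8
  Q: 0 + 1(26.53) = 26.53
  V: 0 + 1(73.07) = 73.07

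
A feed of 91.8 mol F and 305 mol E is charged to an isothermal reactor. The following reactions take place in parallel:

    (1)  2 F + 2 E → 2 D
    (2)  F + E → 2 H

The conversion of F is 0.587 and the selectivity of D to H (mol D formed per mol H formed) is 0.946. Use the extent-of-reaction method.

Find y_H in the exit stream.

Conversion of F: F consumed = 0.587 × 91.8 = 53.89 mol = 2ξ₁ + 1ξ₂.
Selectivity: 2ξ₁ / (2ξ₂) = 0.946 → ξ₁ = 0.946 ξ₂.
Substitute: (2·0.946 + 1) ξ₂ = 53.89 → ξ₂ = 18.63 mol, ξ₁ = 17.63 mol.
Outlet amounts (n = n₀ + Σ ν·ξ):
  F: 91.8 − 2(17.63) − 1(18.63) = 37.91
  E: 305 − 2(17.63) − 1(18.63) = 251.1
  D: 0 + 2(17.63) = 35.25
  H: 0 + 2(18.63) = 37.27
Total out = 361.5 mol; y_H = 37.27 / 361.5 = 0.1031.

0.103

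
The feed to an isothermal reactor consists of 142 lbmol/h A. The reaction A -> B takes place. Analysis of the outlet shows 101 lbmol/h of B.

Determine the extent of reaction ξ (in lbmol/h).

For B: n = n₀ + 1ξ → 101 = 0 + 1ξ, giving ξ = 101 lbmol/h.
Outlet amounts (n = n₀ + ν ξ):
  A: 142 − 1(101) = 41
  B: 0 + 1(101) = 101

ξ = 101 lbmol/h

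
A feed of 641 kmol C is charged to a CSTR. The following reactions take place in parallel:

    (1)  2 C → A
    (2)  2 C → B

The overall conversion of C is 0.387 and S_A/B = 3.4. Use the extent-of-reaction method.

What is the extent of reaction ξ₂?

ξ₂ = 28.2 kmol

Conversion of C: C consumed = 0.387 × 641 = 248.1 kmol = 2ξ₁ + 2ξ₂.
Selectivity: 1ξ₁ / (1ξ₂) = 3.4 → ξ₁ = 3.4 ξ₂.
Substitute: (2·3.4 + 2) ξ₂ = 248.1 → ξ₂ = 28.19 kmol, ξ₁ = 95.84 kmol.
Outlet amounts (n = n₀ + Σ ν·ξ):
  C: 641 − 2(95.84) − 2(28.19) = 392.9
  A: 0 + 1(95.84) = 95.84
  B: 0 + 1(28.19) = 28.19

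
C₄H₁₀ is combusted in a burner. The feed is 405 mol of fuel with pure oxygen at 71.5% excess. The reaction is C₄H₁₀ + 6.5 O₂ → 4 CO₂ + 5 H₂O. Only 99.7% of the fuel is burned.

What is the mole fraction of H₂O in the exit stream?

0.365

Stoichiometric O₂ = 6.5 × 405 = 2632 mol; O₂ fed = 2632 × 1.715 = 4515 mol.
Fuel reacted = 0.997 × 405 → ξ = 403.8 mol.
Outlet (n = n₀ + ν ξ):
  C₄H₁₀: 405 − 1(403.8) = 1.215
  O₂: 4515 − 6.5(403.8) = 1890
  CO₂: 0 + 4(403.8) = 1615
  H₂O: 0 + 5(403.8) = 2019
Total out = 5525 mol; y_H₂O = 2019 / 5525 = 0.3654.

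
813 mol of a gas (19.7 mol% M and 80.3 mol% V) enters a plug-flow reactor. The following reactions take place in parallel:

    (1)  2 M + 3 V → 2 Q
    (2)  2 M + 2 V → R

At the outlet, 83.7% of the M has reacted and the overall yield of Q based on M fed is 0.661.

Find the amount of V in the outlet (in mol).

Yield of Q: 2ξ₁ / 160.2 = 0.661 → ξ₁ = 52.93 mol.
Conversion of M: 2ξ₁ + 2ξ₂ = 0.837 × 160.2 = 134.1 → ξ₂ = 14.09 mol.
Outlet amounts (n = n₀ + Σ ν·ξ):
  M: 160.2 − 2(52.93) − 2(14.09) = 26.11
  V: 652.8 − 3(52.93) − 2(14.09) = 465.9
  Q: 0 + 2(52.93) = 105.9
  R: 0 + 1(14.09) = 14.09

466 mol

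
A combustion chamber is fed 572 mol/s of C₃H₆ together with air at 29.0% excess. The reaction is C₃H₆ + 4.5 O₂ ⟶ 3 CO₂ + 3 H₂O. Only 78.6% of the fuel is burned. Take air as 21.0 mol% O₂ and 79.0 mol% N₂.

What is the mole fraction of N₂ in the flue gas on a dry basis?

0.819

Stoichiometric O₂ = 4.5 × 572 = 2574 mol/s; O₂ fed = 2574 × 1.290 = 3320 mol/s.
N₂ fed = 3320 × 79/21 = 12490 mol/s.
Fuel reacted = 0.786 × 572 → ξ = 449.6 mol/s.
Outlet (n = n₀ + ν ξ):
  C₃H₆: 572 − 1(449.6) = 122.4
  O₂: 3320 − 4.5(449.6) = 1297
  N₂: 12490 (inert)
  CO₂: 0 + 3(449.6) = 1349
  H₂O: 0 + 3(449.6) = 1349
Dry total = 15260 mol/s; y_N₂ (dry) = 12490 / 15260 = 0.8186.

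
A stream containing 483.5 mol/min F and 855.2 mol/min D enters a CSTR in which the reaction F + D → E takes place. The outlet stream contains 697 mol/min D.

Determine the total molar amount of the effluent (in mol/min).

1180 mol/min

For D: n = n₀ − 1ξ → 697 = 855.2 − 1ξ, giving ξ = 158.2 mol/min.
Outlet amounts (n = n₀ + ν ξ):
  F: 483.5 − 1(158.2) = 325.3
  D: 855.2 − 1(158.2) = 697
  E: 0 + 1(158.2) = 158.2
Total out = 325.3 + 697 + 158.2 = 1180 mol/min.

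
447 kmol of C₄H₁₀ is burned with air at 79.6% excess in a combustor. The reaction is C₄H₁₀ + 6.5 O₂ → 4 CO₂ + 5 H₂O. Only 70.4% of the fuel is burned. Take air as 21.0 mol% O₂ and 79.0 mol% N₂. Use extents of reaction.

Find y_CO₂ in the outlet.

Stoichiometric O₂ = 6.5 × 447 = 2906 kmol; O₂ fed = 2906 × 1.796 = 5218 kmol.
N₂ fed = 5218 × 79/21 = 19630 kmol.
Fuel reacted = 0.704 × 447 → ξ = 314.7 kmol.
Outlet (n = n₀ + ν ξ):
  C₄H₁₀: 447 − 1(314.7) = 132.3
  O₂: 5218 − 6.5(314.7) = 3173
  N₂: 19630 (inert)
  CO₂: 0 + 4(314.7) = 1259
  H₂O: 0 + 5(314.7) = 1573
Total out = 25770 kmol; y_CO₂ = 1259 / 25770 = 0.04885.

0.0488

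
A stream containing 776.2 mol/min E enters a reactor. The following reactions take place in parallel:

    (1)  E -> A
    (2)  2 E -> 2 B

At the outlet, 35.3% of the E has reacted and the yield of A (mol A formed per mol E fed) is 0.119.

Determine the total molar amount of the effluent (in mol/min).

776 mol/min

Yield of A: 1ξ₁ / 776.2 = 0.119 → ξ₁ = 92.37 mol/min.
Conversion of E: 1ξ₁ + 2ξ₂ = 0.353 × 776.2 = 274 → ξ₂ = 90.82 mol/min.
Outlet amounts (n = n₀ + Σ ν·ξ):
  E: 776.2 − 1(92.37) − 2(90.82) = 502.2
  A: 0 + 1(92.37) = 92.37
  B: 0 + 2(90.82) = 181.6
Total out = 502.2 + 92.37 + 181.6 = 776.2 mol/min.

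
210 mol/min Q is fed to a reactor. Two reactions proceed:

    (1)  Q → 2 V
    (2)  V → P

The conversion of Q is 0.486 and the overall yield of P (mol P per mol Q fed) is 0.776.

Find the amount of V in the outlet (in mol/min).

41.2 mol/min

Conversion of Q: Q consumed = 1ξ₁ = 0.486 × 210 → ξ₁ = 102.1 mol/min.
Yield of P: 1ξ₂ / 210 = 0.776 → ξ₂ = 163 mol/min.
Outlet amounts (n = n₀ + Σ ν·ξ):
  Q: 210 − 1(102.1) = 107.9
  V: 0 + 2(102.1) − 1(163) = 41.16
  P: 0 + 1(163) = 163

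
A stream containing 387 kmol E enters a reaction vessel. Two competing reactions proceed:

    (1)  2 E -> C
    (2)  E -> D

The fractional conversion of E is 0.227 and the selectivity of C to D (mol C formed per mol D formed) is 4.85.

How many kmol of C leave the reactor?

39.8 kmol

Conversion of E: E consumed = 0.227 × 387 = 87.85 kmol = 2ξ₁ + 1ξ₂.
Selectivity: 1ξ₁ / (1ξ₂) = 4.85 → ξ₁ = 4.85 ξ₂.
Substitute: (2·4.85 + 1) ξ₂ = 87.85 → ξ₂ = 8.21 kmol, ξ₁ = 39.82 kmol.
Outlet amounts (n = n₀ + Σ ν·ξ):
  E: 387 − 2(39.82) − 1(8.21) = 299.2
  C: 0 + 1(39.82) = 39.82
  D: 0 + 1(8.21) = 8.21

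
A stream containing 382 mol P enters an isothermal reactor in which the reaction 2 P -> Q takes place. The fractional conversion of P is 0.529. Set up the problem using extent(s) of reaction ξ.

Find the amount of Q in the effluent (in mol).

101 mol

P reacted = 0.529 × 382 = 202.1 mol; ν_P = −2, so ξ = 202.1/2 = 101 mol.
Outlet amounts (n = n₀ + ν ξ):
  P: 382 − 2(101) = 179.9
  Q: 0 + 1(101) = 101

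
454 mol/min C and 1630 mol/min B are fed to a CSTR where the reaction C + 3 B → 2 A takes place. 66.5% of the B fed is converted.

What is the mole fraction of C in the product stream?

0.0681

B reacted = 0.665 × 1630 = 1084 mol/min; ν_B = −3, so ξ = 1084/3 = 361.3 mol/min.
Outlet amounts (n = n₀ + ν ξ):
  C: 454 − 1(361.3) = 92.68
  B: 1630 − 3(361.3) = 546
  A: 0 + 2(361.3) = 722.6
Total out = 1361 mol/min; y_C = 92.68 / 1361 = 0.06808.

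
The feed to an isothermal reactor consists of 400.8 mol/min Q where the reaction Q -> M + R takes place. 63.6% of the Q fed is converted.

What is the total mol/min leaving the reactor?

656 mol/min

Q reacted = 0.636 × 400.8 = 254.9 mol/min; ν_Q = −1, so ξ = 254.9/1 = 254.9 mol/min.
Outlet amounts (n = n₀ + ν ξ):
  Q: 400.8 − 1(254.9) = 145.9
  M: 0 + 1(254.9) = 254.9
  R: 0 + 1(254.9) = 254.9
Total out = 145.9 + 254.9 + 254.9 = 655.7 mol/min.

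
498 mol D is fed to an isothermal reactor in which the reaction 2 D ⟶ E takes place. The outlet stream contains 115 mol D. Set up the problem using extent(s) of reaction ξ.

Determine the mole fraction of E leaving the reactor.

0.625

For D: n = n₀ − 2ξ → 115 = 498 − 2ξ, giving ξ = 191.5 mol.
Outlet amounts (n = n₀ + ν ξ):
  D: 498 − 2(191.5) = 115
  E: 0 + 1(191.5) = 191.5
Total out = 306.5 mol; y_E = 191.5 / 306.5 = 0.6248.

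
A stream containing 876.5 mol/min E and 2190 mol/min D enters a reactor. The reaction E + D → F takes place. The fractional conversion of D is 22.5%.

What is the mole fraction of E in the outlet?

D reacted = 0.225 × 2190 = 492.8 mol/min; ν_D = −1, so ξ = 492.8/1 = 492.8 mol/min.
Outlet amounts (n = n₀ + ν ξ):
  E: 876.5 − 1(492.8) = 383.8
  D: 2190 − 1(492.8) = 1697
  F: 0 + 1(492.8) = 492.8
Total out = 2574 mol/min; y_E = 383.8 / 2574 = 0.1491.

0.149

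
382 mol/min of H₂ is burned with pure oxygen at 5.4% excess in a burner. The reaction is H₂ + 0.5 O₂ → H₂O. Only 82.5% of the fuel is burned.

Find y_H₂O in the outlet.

Stoichiometric O₂ = 0.5 × 382 = 191 mol/min; O₂ fed = 191 × 1.054 = 201.3 mol/min.
Fuel reacted = 0.825 × 382 → ξ = 315.1 mol/min.
Outlet (n = n₀ + ν ξ):
  H₂: 382 − 1(315.1) = 66.85
  O₂: 201.3 − 0.5(315.1) = 43.74
  H₂O: 0 + 1(315.1) = 315.1
Total out = 425.7 mol/min; y_H₂O = 315.1 / 425.7 = 0.7402.

0.74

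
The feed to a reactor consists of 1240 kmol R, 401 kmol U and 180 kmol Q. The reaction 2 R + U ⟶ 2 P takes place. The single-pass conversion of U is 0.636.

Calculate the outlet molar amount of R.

U reacted = 0.636 × 401 = 255 kmol; ν_U = −1, so ξ = 255/1 = 255 kmol.
Outlet amounts (n = n₀ + ν ξ):
  R: 1240 − 2(255) = 729.9
  U: 401 − 1(255) = 146
  P: 0 + 2(255) = 510.1
  Q: 180 (inert)

730 kmol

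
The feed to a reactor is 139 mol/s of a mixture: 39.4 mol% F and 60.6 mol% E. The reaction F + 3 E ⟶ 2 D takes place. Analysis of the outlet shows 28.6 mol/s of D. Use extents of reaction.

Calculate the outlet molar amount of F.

For D: n = n₀ + 2ξ → 28.6 = 0 + 2ξ, giving ξ = 14.3 mol/s.
Outlet amounts (n = n₀ + ν ξ):
  F: 54.77 − 1(14.3) = 40.47
  E: 84.23 − 3(14.3) = 41.33
  D: 0 + 2(14.3) = 28.6

40.5 mol/s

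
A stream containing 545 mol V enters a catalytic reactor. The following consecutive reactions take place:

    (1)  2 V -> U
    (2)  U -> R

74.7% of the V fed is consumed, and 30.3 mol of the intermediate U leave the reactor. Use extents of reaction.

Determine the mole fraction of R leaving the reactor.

0.507

Conversion of V: V consumed = 2ξ₁ = 0.747 × 545 → ξ₁ = 203.6 mol.
U balance: n_U = 0 + 1ξ₁ − 1ξ₂ = 30.3 → ξ₂ = (1·203.6 − 30.3)/1 = 173.3 mol.
Outlet amounts (n = n₀ + Σ ν·ξ):
  V: 545 − 2(203.6) = 137.9
  U: 0 + 1(203.6) − 1(173.3) = 30.3
  R: 0 + 1(173.3) = 173.3
Total out = 341.4 mol; y_R = 173.3 / 341.4 = 0.5074.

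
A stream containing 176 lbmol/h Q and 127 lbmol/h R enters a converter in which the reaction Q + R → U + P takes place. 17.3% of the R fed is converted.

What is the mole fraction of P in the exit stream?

R reacted = 0.173 × 127 = 21.97 lbmol/h; ν_R = −1, so ξ = 21.97/1 = 21.97 lbmol/h.
Outlet amounts (n = n₀ + ν ξ):
  Q: 176 − 1(21.97) = 154
  R: 127 − 1(21.97) = 105
  U: 0 + 1(21.97) = 21.97
  P: 0 + 1(21.97) = 21.97
Total out = 303 lbmol/h; y_P = 21.97 / 303 = 0.07251.

0.0725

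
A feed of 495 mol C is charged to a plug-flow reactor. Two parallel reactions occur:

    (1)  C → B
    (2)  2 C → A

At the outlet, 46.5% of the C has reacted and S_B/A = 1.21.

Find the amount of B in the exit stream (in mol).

Conversion of C: C consumed = 0.465 × 495 = 230.2 mol = 1ξ₁ + 2ξ₂.
Selectivity: 1ξ₁ / (1ξ₂) = 1.21 → ξ₁ = 1.21 ξ₂.
Substitute: (1·1.21 + 2) ξ₂ = 230.2 → ξ₂ = 71.71 mol, ξ₁ = 86.76 mol.
Outlet amounts (n = n₀ + Σ ν·ξ):
  C: 495 − 1(86.76) − 2(71.71) = 264.8
  B: 0 + 1(86.76) = 86.76
  A: 0 + 1(71.71) = 71.71

86.8 mol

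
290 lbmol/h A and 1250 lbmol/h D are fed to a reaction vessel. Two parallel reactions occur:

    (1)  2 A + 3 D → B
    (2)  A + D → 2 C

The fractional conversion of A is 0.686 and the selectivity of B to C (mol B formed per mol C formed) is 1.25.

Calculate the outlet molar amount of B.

82.9 lbmol/h

Conversion of A: A consumed = 0.686 × 290 = 198.9 lbmol/h = 2ξ₁ + 1ξ₂.
Selectivity: 1ξ₁ / (2ξ₂) = 1.25 → ξ₁ = 2.5 ξ₂.
Substitute: (2·2.5 + 1) ξ₂ = 198.9 → ξ₂ = 33.16 lbmol/h, ξ₁ = 82.89 lbmol/h.
Outlet amounts (n = n₀ + Σ ν·ξ):
  A: 290 − 2(82.89) − 1(33.16) = 91.06
  D: 1250 − 3(82.89) − 1(33.16) = 968.2
  B: 0 + 1(82.89) = 82.89
  C: 0 + 2(33.16) = 66.31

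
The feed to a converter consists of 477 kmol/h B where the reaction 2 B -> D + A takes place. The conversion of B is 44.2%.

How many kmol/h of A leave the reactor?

105 kmol/h

B reacted = 0.442 × 477 = 210.8 kmol/h; ν_B = −2, so ξ = 210.8/2 = 105.4 kmol/h.
Outlet amounts (n = n₀ + ν ξ):
  B: 477 − 2(105.4) = 266.2
  D: 0 + 1(105.4) = 105.4
  A: 0 + 1(105.4) = 105.4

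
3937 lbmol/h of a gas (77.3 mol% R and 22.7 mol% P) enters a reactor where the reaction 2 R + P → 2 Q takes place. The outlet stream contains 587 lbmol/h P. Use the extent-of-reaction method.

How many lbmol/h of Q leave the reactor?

613 lbmol/h

For P: n = n₀ − 1ξ → 587 = 893.7 − 1ξ, giving ξ = 306.7 lbmol/h.
Outlet amounts (n = n₀ + ν ξ):
  R: 3043 − 2(306.7) = 2430
  P: 893.7 − 1(306.7) = 587
  Q: 0 + 2(306.7) = 613.4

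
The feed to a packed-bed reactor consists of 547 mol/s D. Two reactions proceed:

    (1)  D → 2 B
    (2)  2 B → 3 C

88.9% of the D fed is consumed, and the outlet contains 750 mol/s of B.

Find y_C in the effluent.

Conversion of D: D consumed = 1ξ₁ = 0.889 × 547 → ξ₁ = 486.3 mol/s.
B balance: n_B = 0 + 2ξ₁ − 2ξ₂ = 750 → ξ₂ = (2·486.3 − 750)/2 = 111.3 mol/s.
Outlet amounts (n = n₀ + Σ ν·ξ):
  D: 547 − 1(486.3) = 60.72
  B: 0 + 2(486.3) − 2(111.3) = 750
  C: 0 + 3(111.3) = 333.8
Total out = 1145 mol/s; y_C = 333.8 / 1145 = 0.2917.

0.292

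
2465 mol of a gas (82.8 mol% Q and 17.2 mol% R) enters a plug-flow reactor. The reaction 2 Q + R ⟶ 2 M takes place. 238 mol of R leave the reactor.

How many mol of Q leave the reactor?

For R: n = n₀ − 1ξ → 238 = 424 − 1ξ, giving ξ = 186 mol.
Outlet amounts (n = n₀ + ν ξ):
  Q: 2041 − 2(186) = 1669
  R: 424 − 1(186) = 238
  M: 0 + 2(186) = 372

1670 mol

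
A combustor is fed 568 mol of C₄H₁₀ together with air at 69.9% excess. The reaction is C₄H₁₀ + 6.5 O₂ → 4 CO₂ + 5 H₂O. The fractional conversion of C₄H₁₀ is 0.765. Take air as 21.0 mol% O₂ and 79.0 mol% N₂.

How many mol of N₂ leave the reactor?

23600 mol

Stoichiometric O₂ = 6.5 × 568 = 3692 mol; O₂ fed = 3692 × 1.699 = 6273 mol.
N₂ fed = 6273 × 79/21 = 23600 mol.
Fuel reacted = 0.765 × 568 → ξ = 434.5 mol.
Outlet (n = n₀ + ν ξ):
  C₄H₁₀: 568 − 1(434.5) = 133.5
  O₂: 6273 − 6.5(434.5) = 3448
  N₂: 23600 (inert)
  CO₂: 0 + 4(434.5) = 1738
  H₂O: 0 + 5(434.5) = 2173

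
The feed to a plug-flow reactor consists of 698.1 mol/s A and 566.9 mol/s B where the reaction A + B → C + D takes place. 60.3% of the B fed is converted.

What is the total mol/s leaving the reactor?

1260 mol/s

B reacted = 0.603 × 566.9 = 341.8 mol/s; ν_B = −1, so ξ = 341.8/1 = 341.8 mol/s.
Outlet amounts (n = n₀ + ν ξ):
  A: 698.1 − 1(341.8) = 356.3
  B: 566.9 − 1(341.8) = 225.1
  C: 0 + 1(341.8) = 341.8
  D: 0 + 1(341.8) = 341.8
Total out = 356.3 + 225.1 + 341.8 + 341.8 = 1265 mol/s.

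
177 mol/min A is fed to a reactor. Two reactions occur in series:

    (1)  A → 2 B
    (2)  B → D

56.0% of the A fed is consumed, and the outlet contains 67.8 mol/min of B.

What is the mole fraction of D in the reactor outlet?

Conversion of A: A consumed = 1ξ₁ = 0.56 × 177 → ξ₁ = 99.12 mol/min.
B balance: n_B = 0 + 2ξ₁ − 1ξ₂ = 67.8 → ξ₂ = (2·99.12 − 67.8)/1 = 130.4 mol/min.
Outlet amounts (n = n₀ + Σ ν·ξ):
  A: 177 − 1(99.12) = 77.88
  B: 0 + 2(99.12) − 1(130.4) = 67.8
  D: 0 + 1(130.4) = 130.4
Total out = 276.1 mol/min; y_D = 130.4 / 276.1 = 0.4724.

0.472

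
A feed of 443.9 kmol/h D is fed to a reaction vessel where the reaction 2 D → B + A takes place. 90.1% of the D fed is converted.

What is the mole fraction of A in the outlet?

D reacted = 0.901 × 443.9 = 400 kmol/h; ν_D = −2, so ξ = 400/2 = 200 kmol/h.
Outlet amounts (n = n₀ + ν ξ):
  D: 443.9 − 2(200) = 43.95
  B: 0 + 1(200) = 200
  A: 0 + 1(200) = 200
Total out = 443.9 kmol/h; y_A = 200 / 443.9 = 0.4505.

0.451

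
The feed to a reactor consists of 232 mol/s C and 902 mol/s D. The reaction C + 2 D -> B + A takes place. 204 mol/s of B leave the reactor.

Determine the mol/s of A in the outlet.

For B: n = n₀ + 1ξ → 204 = 0 + 1ξ, giving ξ = 204 mol/s.
Outlet amounts (n = n₀ + ν ξ):
  C: 232 − 1(204) = 28
  D: 902 − 2(204) = 494
  B: 0 + 1(204) = 204
  A: 0 + 1(204) = 204

204 mol/s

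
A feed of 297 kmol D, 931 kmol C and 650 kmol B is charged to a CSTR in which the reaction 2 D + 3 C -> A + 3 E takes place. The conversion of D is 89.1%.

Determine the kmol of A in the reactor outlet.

D reacted = 0.891 × 297 = 264.6 kmol; ν_D = −2, so ξ = 264.6/2 = 132.3 kmol.
Outlet amounts (n = n₀ + ν ξ):
  D: 297 − 2(132.3) = 32.37
  C: 931 − 3(132.3) = 534.1
  A: 0 + 1(132.3) = 132.3
  E: 0 + 3(132.3) = 396.9
  B: 650 (inert)

132 kmol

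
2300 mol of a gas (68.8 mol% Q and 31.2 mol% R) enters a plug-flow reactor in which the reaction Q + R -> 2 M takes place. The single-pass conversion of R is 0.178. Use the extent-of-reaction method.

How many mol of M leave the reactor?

255 mol

R reacted = 0.178 × 717.6 = 127.7 mol; ν_R = −1, so ξ = 127.7/1 = 127.7 mol.
Outlet amounts (n = n₀ + ν ξ):
  Q: 1582 − 1(127.7) = 1455
  R: 717.6 − 1(127.7) = 589.9
  M: 0 + 2(127.7) = 255.5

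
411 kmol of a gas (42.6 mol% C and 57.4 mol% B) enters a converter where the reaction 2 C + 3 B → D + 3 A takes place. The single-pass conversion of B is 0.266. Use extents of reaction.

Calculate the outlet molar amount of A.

62.8 kmol

B reacted = 0.266 × 235.9 = 62.75 kmol; ν_B = −3, so ξ = 62.75/3 = 20.92 kmol.
Outlet amounts (n = n₀ + ν ξ):
  C: 175.1 − 2(20.92) = 133.3
  B: 235.9 − 3(20.92) = 173.2
  D: 0 + 1(20.92) = 20.92
  A: 0 + 3(20.92) = 62.75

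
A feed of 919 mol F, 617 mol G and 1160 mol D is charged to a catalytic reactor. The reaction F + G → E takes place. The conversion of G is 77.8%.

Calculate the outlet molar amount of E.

480 mol

G reacted = 0.778 × 617 = 480 mol; ν_G = −1, so ξ = 480/1 = 480 mol.
Outlet amounts (n = n₀ + ν ξ):
  F: 919 − 1(480) = 439
  G: 617 − 1(480) = 137
  E: 0 + 1(480) = 480
  D: 1160 (inert)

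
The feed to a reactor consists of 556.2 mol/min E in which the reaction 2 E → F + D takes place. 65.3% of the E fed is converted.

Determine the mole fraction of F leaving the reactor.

E reacted = 0.653 × 556.2 = 363.2 mol/min; ν_E = −2, so ξ = 363.2/2 = 181.6 mol/min.
Outlet amounts (n = n₀ + ν ξ):
  E: 556.2 − 2(181.6) = 193
  F: 0 + 1(181.6) = 181.6
  D: 0 + 1(181.6) = 181.6
Total out = 556.2 mol/min; y_F = 181.6 / 556.2 = 0.3265.

0.327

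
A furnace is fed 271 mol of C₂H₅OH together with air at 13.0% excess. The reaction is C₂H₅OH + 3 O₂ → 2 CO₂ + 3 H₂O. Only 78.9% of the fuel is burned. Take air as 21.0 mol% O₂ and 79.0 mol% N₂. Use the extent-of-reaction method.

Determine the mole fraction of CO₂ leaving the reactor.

0.088

Stoichiometric O₂ = 3 × 271 = 813 mol; O₂ fed = 813 × 1.130 = 918.7 mol.
N₂ fed = 918.7 × 79/21 = 3456 mol.
Fuel reacted = 0.789 × 271 → ξ = 213.8 mol.
Outlet (n = n₀ + ν ξ):
  C₂H₅OH: 271 − 1(213.8) = 57.18
  O₂: 918.7 − 3(213.8) = 277.2
  N₂: 3456 (inert)
  CO₂: 0 + 2(213.8) = 427.6
  H₂O: 0 + 3(213.8) = 641.5
Total out = 4860 mol; y_CO₂ = 427.6 / 4860 = 0.088.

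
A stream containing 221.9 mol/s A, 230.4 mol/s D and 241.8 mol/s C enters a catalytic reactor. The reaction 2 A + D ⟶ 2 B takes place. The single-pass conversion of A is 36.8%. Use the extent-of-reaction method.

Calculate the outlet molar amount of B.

81.7 mol/s

A reacted = 0.368 × 221.9 = 81.66 mol/s; ν_A = −2, so ξ = 81.66/2 = 40.83 mol/s.
Outlet amounts (n = n₀ + ν ξ):
  A: 221.9 − 2(40.83) = 140.2
  D: 230.4 − 1(40.83) = 189.6
  B: 0 + 2(40.83) = 81.66
  C: 241.8 (inert)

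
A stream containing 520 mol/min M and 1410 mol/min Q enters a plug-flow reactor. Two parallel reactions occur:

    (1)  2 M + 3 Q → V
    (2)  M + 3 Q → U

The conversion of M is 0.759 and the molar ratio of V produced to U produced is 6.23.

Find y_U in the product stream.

Conversion of M: M consumed = 0.759 × 520 = 394.7 mol/min = 2ξ₁ + 1ξ₂.
Selectivity: 1ξ₁ / (1ξ₂) = 6.23 → ξ₁ = 6.23 ξ₂.
Substitute: (2·6.23 + 1) ξ₂ = 394.7 → ξ₂ = 29.32 mol/min, ξ₁ = 182.7 mol/min.
Outlet amounts (n = n₀ + Σ ν·ξ):
  M: 520 − 2(182.7) − 1(29.32) = 125.3
  Q: 1410 − 3(182.7) − 3(29.32) = 774
  V: 0 + 1(182.7) = 182.7
  U: 0 + 1(29.32) = 29.32
Total out = 1111 mol/min; y_U = 29.32 / 1111 = 0.02639.

0.0264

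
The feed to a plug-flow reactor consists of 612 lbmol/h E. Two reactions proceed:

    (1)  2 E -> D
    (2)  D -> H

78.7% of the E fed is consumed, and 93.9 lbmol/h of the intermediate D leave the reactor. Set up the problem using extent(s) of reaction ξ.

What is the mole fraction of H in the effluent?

Conversion of E: E consumed = 2ξ₁ = 0.787 × 612 → ξ₁ = 240.8 lbmol/h.
D balance: n_D = 0 + 1ξ₁ − 1ξ₂ = 93.9 → ξ₂ = (1·240.8 − 93.9)/1 = 146.9 lbmol/h.
Outlet amounts (n = n₀ + Σ ν·ξ):
  E: 612 − 2(240.8) = 130.4
  D: 0 + 1(240.8) − 1(146.9) = 93.9
  H: 0 + 1(146.9) = 146.9
Total out = 371.2 lbmol/h; y_H = 146.9 / 371.2 = 0.3958.

0.396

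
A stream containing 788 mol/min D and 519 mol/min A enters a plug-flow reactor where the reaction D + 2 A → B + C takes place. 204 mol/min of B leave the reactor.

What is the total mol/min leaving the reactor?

For B: n = n₀ + 1ξ → 204 = 0 + 1ξ, giving ξ = 204 mol/min.
Outlet amounts (n = n₀ + ν ξ):
  D: 788 − 1(204) = 584
  A: 519 − 2(204) = 111
  B: 0 + 1(204) = 204
  C: 0 + 1(204) = 204
Total out = 584 + 111 + 204 + 204 = 1103 mol/min.

1100 mol/min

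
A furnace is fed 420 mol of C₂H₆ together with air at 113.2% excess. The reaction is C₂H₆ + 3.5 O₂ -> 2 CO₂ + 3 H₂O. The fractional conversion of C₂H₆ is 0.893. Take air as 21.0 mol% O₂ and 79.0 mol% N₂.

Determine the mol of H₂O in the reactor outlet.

Stoichiometric O₂ = 3.5 × 420 = 1470 mol; O₂ fed = 1470 × 2.132 = 3134 mol.
N₂ fed = 3134 × 79/21 = 11790 mol.
Fuel reacted = 0.893 × 420 → ξ = 375.1 mol.
Outlet (n = n₀ + ν ξ):
  C₂H₆: 420 − 1(375.1) = 44.94
  O₂: 3134 − 3.5(375.1) = 1821
  N₂: 11790 (inert)
  CO₂: 0 + 2(375.1) = 750.1
  H₂O: 0 + 3(375.1) = 1125

1130 mol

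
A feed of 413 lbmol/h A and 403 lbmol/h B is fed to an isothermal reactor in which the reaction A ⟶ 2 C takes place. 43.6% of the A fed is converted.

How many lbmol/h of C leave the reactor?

360 lbmol/h

A reacted = 0.436 × 413 = 180.1 lbmol/h; ν_A = −1, so ξ = 180.1/1 = 180.1 lbmol/h.
Outlet amounts (n = n₀ + ν ξ):
  A: 413 − 1(180.1) = 232.9
  C: 0 + 2(180.1) = 360.1
  B: 403 (inert)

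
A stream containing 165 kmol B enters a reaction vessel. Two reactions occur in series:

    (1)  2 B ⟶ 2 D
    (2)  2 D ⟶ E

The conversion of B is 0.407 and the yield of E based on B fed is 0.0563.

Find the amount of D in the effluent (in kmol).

Conversion of B: B consumed = 2ξ₁ = 0.407 × 165 → ξ₁ = 33.58 kmol.
Yield of E: 1ξ₂ / 165 = 0.0563 → ξ₂ = 9.29 kmol.
Outlet amounts (n = n₀ + Σ ν·ξ):
  B: 165 − 2(33.58) = 97.84
  D: 0 + 2(33.58) − 2(9.29) = 48.58
  E: 0 + 1(9.29) = 9.29

48.6 kmol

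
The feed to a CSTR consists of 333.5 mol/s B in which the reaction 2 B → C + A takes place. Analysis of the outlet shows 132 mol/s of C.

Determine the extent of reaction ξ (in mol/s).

ξ = 132 mol/s

For C: n = n₀ + 1ξ → 132 = 0 + 1ξ, giving ξ = 132 mol/s.
Outlet amounts (n = n₀ + ν ξ):
  B: 333.5 − 2(132) = 69.5
  C: 0 + 1(132) = 132
  A: 0 + 1(132) = 132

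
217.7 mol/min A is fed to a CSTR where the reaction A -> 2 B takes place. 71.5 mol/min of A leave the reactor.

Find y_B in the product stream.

0.804

For A: n = n₀ − 1ξ → 71.5 = 217.7 − 1ξ, giving ξ = 146.2 mol/min.
Outlet amounts (n = n₀ + ν ξ):
  A: 217.7 − 1(146.2) = 71.5
  B: 0 + 2(146.2) = 292.4
Total out = 363.9 mol/min; y_B = 292.4 / 363.9 = 0.8035.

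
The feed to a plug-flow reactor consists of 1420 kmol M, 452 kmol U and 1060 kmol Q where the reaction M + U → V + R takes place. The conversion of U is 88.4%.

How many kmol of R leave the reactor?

400 kmol

U reacted = 0.884 × 452 = 399.6 kmol; ν_U = −1, so ξ = 399.6/1 = 399.6 kmol.
Outlet amounts (n = n₀ + ν ξ):
  M: 1420 − 1(399.6) = 1020
  U: 452 − 1(399.6) = 52.43
  V: 0 + 1(399.6) = 399.6
  R: 0 + 1(399.6) = 399.6
  Q: 1060 (inert)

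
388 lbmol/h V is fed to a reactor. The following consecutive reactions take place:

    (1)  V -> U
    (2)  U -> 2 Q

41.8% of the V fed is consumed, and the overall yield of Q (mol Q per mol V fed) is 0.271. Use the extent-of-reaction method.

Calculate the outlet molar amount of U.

Conversion of V: V consumed = 1ξ₁ = 0.418 × 388 → ξ₁ = 162.2 lbmol/h.
Yield of Q: 2ξ₂ / 388 = 0.271 → ξ₂ = 52.57 lbmol/h.
Outlet amounts (n = n₀ + Σ ν·ξ):
  V: 388 − 1(162.2) = 225.8
  U: 0 + 1(162.2) − 1(52.57) = 109.6
  Q: 0 + 2(52.57) = 105.1

110 lbmol/h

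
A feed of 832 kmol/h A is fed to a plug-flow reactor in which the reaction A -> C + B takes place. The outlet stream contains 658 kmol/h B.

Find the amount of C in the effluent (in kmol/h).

For B: n = n₀ + 1ξ → 658 = 0 + 1ξ, giving ξ = 658 kmol/h.
Outlet amounts (n = n₀ + ν ξ):
  A: 832 − 1(658) = 174
  C: 0 + 1(658) = 658
  B: 0 + 1(658) = 658

658 kmol/h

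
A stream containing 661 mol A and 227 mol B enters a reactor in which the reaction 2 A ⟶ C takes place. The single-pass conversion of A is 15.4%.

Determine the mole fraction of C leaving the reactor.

0.0608

A reacted = 0.154 × 661 = 101.8 mol; ν_A = −2, so ξ = 101.8/2 = 50.9 mol.
Outlet amounts (n = n₀ + ν ξ):
  A: 661 − 2(50.9) = 559.2
  C: 0 + 1(50.9) = 50.9
  B: 227 (inert)
Total out = 837.1 mol; y_C = 50.9 / 837.1 = 0.0608.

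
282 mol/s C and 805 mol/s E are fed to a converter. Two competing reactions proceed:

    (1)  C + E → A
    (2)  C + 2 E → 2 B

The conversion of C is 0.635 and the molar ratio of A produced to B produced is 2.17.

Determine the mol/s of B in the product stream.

67.1 mol/s

Conversion of C: C consumed = 0.635 × 282 = 179.1 mol/s = 1ξ₁ + 1ξ₂.
Selectivity: 1ξ₁ / (2ξ₂) = 2.17 → ξ₁ = 4.34 ξ₂.
Substitute: (1·4.34 + 1) ξ₂ = 179.1 → ξ₂ = 33.53 mol/s, ξ₁ = 145.5 mol/s.
Outlet amounts (n = n₀ + Σ ν·ξ):
  C: 282 − 1(145.5) − 1(33.53) = 102.9
  E: 805 − 1(145.5) − 2(33.53) = 592.4
  A: 0 + 1(145.5) = 145.5
  B: 0 + 2(33.53) = 67.07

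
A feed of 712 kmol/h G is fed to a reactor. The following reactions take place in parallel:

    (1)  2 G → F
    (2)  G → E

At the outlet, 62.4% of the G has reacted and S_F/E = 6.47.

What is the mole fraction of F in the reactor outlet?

0.408

Conversion of G: G consumed = 0.624 × 712 = 444.3 kmol/h = 2ξ₁ + 1ξ₂.
Selectivity: 1ξ₁ / (1ξ₂) = 6.47 → ξ₁ = 6.47 ξ₂.
Substitute: (2·6.47 + 1) ξ₂ = 444.3 → ξ₂ = 31.87 kmol/h, ξ₁ = 206.2 kmol/h.
Outlet amounts (n = n₀ + Σ ν·ξ):
  G: 712 − 2(206.2) − 1(31.87) = 267.7
  F: 0 + 1(206.2) = 206.2
  E: 0 + 1(31.87) = 31.87
Total out = 505.8 kmol/h; y_F = 206.2 / 505.8 = 0.4077.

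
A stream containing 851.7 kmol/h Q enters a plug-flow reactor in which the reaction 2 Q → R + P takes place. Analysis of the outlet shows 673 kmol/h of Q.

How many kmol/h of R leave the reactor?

89.4 kmol/h

For Q: n = n₀ − 2ξ → 673 = 851.7 − 2ξ, giving ξ = 89.35 kmol/h.
Outlet amounts (n = n₀ + ν ξ):
  Q: 851.7 − 2(89.35) = 673
  R: 0 + 1(89.35) = 89.35
  P: 0 + 1(89.35) = 89.35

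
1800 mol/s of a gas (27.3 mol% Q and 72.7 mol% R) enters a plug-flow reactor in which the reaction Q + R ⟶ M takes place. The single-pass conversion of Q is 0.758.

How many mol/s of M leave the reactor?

372 mol/s

Q reacted = 0.758 × 491.4 = 372.5 mol/s; ν_Q = −1, so ξ = 372.5/1 = 372.5 mol/s.
Outlet amounts (n = n₀ + ν ξ):
  Q: 491.4 − 1(372.5) = 118.9
  R: 1309 − 1(372.5) = 936.1
  M: 0 + 1(372.5) = 372.5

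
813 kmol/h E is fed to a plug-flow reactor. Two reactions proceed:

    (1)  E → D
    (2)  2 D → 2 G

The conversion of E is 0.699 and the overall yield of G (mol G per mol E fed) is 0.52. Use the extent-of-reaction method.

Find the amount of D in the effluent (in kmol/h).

Conversion of E: E consumed = 1ξ₁ = 0.699 × 813 → ξ₁ = 568.3 kmol/h.
Yield of G: 2ξ₂ / 813 = 0.52 → ξ₂ = 211.4 kmol/h.
Outlet amounts (n = n₀ + Σ ν·ξ):
  E: 813 − 1(568.3) = 244.7
  D: 0 + 1(568.3) − 2(211.4) = 145.5
  G: 0 + 2(211.4) = 422.8

146 kmol/h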